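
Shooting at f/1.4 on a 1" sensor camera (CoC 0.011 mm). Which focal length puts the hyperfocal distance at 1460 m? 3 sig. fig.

150 mm

From H = f²/(N·c) + f, with f ≪ H: f ≈ √(H·N·c) = √(1460000 × 1.4 × 0.011) = √22484 ≈ 149.9 mm.
The +f correction barely moves this — solving exactly, f² + N·c·f − N·c·H = 0 ⇒ f = (−N·c + √((N·c)² + 4·N·c·H))/2 = (−0.0154 + √89936)/2 ≈ 149.94 mm, so f ≈ 150 mm.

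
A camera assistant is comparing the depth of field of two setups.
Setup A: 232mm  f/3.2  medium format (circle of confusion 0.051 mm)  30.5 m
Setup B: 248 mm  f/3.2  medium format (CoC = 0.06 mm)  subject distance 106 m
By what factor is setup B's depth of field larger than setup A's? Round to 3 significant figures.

13.9

Setup A: H = 232²/(3.2×0.051) + 232 ≈ 330035.9 mm; DoF = Df − Dn = 33582.0 − 27936.1 ≈ 5645.9 mm.
Setup B: H = 248²/(3.2×0.06) + 248 ≈ 320581.3 mm; DoF = Df − Dn = 158240 − 79691 ≈ 78549 mm.
Ratio = 78549 / 5645.9 ≈ 13.9.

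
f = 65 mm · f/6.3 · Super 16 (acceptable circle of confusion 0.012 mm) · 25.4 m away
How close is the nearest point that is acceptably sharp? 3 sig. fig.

Hyperfocal distance H = f²/(N·c) + f = 65²/(6.3 × 0.012) + 65 = 4225/0.0756 + 65 ≈ 55951.2 mm ≈ 55.95 m.
Near limit Dn = s·(H − f)/(H + s − 2f) = 25400 × (55951.2 − 65) / (55951.2 + 25400 − 2 × 65) = 25400 × 55886.2 / 81221.2 ≈ 17477 mm ≈ 17.5 m.

17.5 m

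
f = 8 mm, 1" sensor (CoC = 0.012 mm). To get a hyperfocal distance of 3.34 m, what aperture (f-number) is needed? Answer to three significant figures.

f/1.60

Rearrange H = f²/(N·c) + f for N: N = f² / ((H − f)·c).
N = 8² / ((3340 − 8) × 0.012) = 64 / 39.98 ≈ 1.60.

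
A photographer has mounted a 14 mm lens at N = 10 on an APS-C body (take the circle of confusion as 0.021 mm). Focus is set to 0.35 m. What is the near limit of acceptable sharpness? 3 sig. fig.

Hyperfocal distance H = f²/(N·c) + f = 14²/(10 × 0.021) + 14 = 196/0.21 + 14 ≈ 947.3 mm ≈ 0.947 m.
Near limit Dn = s·(H − f)/(H + s − 2f) = 350 × (947.3 − 14) / (947.3 + 350 − 2 × 14) = 350 × 933.3 / 1269.3 ≈ 257.35 mm.

257 mm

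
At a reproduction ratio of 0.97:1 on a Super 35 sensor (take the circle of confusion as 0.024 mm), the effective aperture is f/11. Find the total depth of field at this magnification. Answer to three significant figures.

At magnification m, DoF ≈ 2·N_eff·c/m² = 2 × 11 × 0.024 / 0.97² = 0.528 / 0.9409 ≈ 0.561 mm.

0.561 mm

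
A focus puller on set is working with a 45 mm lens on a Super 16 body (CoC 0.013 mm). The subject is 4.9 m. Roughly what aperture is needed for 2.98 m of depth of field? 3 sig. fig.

f/8.99

Write h = H − f = f²/(N·c). The thin-lens limits are Dn = s·h/(h + (s−f)) and Df = s·h/(h − (s−f)), so DoF = Df − Dn = 2·s·(s−f)·h / (h² − (s−f)²).
That is a quadratic in h: DoF·h² − 2·s·(s−f)·h − DoF·(s−f)² = 0 ⇒ h = (s−f)·(s + √(s² + DoF²)) / DoF = 4855 × (4900 + √(4900² + 2980²)) / 2980 = 4855 × (4900 + 5735.02) / 2980 ≈ 17327 mm.
Then N = f²/(c·h) = 45² / (0.013 × 17327) = 2025 / 225.24 ≈ 8.99.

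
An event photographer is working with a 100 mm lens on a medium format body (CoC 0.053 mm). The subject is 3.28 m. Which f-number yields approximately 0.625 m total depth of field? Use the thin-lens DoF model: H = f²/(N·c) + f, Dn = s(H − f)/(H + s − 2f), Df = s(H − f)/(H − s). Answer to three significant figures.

f/5.60

Write h = H − f = f²/(N·c). The thin-lens limits are Dn = s·h/(h + (s−f)) and Df = s·h/(h − (s−f)), so DoF = Df − Dn = 2·s·(s−f)·h / (h² − (s−f)²).
That is a quadratic in h: DoF·h² − 2·s·(s−f)·h − DoF·(s−f)² = 0 ⇒ h = (s−f)·(s + √(s² + DoF²)) / DoF = 3180 × (3280 + √(3280² + 625²)) / 625 = 3180 × (3280 + 3339.02) / 625 ≈ 33678 mm.
Then N = f²/(c·h) = 100² / (0.053 × 33678) = 10000 / 1784.9 ≈ 5.60.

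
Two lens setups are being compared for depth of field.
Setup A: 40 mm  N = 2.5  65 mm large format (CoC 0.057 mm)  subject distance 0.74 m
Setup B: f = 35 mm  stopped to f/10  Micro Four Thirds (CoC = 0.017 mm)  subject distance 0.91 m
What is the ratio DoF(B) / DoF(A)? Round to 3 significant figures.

Setup A: H = 40²/(2.5×0.057) + 40 ≈ 11268.1 mm; DoF = Df − Dn = 789.202 − 696.573 ≈ 92.629 mm.
Setup B: H = 35²/(10×0.017) + 35 ≈ 7240.9 mm; DoF = Df − Dn = 1035.77 − 811.46 ≈ 224.31 mm.
Ratio = 224.31 / 92.629 ≈ 2.42.

2.42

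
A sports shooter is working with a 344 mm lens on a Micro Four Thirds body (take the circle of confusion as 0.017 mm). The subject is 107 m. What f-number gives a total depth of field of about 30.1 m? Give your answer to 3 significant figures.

Write h = H − f = f²/(N·c). The thin-lens limits are Dn = s·h/(h + (s−f)) and Df = s·h/(h − (s−f)), so DoF = Df − Dn = 2·s·(s−f)·h / (h² − (s−f)²).
That is a quadratic in h: DoF·h² − 2·s·(s−f)·h − DoF·(s−f)² = 0 ⇒ h = (s−f)·(s + √(s² + DoF²)) / DoF = 106656 × (107000 + √(107000² + 30100²)) / 30100 = 106656 × (107000 + 111153) / 30100 ≈ 773001 mm.
Then N = f²/(c·h) = 344² / (0.017 × 773001) = 118336 / 13141 ≈ 9.01.

f/9.01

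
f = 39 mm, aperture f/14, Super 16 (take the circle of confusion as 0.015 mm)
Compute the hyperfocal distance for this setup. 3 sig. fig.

7.28 m

Hyperfocal distance H = f²/(N·c) + f = 39²/(14 × 0.015) + 39 = 1521/0.21 + 39 ≈ 7281.9 mm ≈ 7.28 m.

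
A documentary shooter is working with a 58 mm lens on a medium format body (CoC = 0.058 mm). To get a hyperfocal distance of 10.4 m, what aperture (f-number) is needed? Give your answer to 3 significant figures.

Rearrange H = f²/(N·c) + f for N: N = f² / ((H − f)·c).
N = 58² / ((10400 − 58) × 0.058) = 3364 / 599.8 ≈ 5.61.

f/5.61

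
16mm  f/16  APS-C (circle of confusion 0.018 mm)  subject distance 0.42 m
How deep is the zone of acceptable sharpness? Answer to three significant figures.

Hyperfocal distance H = f²/(N·c) + f = 16²/(16 × 0.018) + 16 = 256/0.288 + 16 ≈ 904.9 mm ≈ 0.905 m.
Near limit Dn = s·(H − f)/(H + s − 2f) = 420 × (904.9 − 16) / (904.9 + 420 − 2 × 16) = 420 × 888.9 / 1292.9 ≈ 288.76 mm.
Far limit Df = s·(H − f)/(H − s) = 420 × (904.9 − 16) / (904.9 − 420) = 420 × 888.9 / 484.9 ≈ 769.94 mm.
Depth of field = Df − Dn = 769.94 − 288.76 ≈ 481.18 mm.

481 mm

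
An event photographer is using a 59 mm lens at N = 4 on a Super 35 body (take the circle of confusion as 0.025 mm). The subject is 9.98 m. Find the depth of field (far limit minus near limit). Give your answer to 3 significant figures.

6.19 m

Hyperfocal distance H = f²/(N·c) + f = 59²/(4 × 0.025) + 59 = 3481/0.1 + 59 ≈ 34869.0 mm ≈ 34.87 m.
Near limit Dn = s·(H − f)/(H + s − 2f) = 9980 × (34869.0 − 59) / (34869.0 + 9980 − 2 × 59) = 9980 × 34810.0 / 44731.0 ≈ 7766.5 mm.
Far limit Df = s·(H − f)/(H − s) = 9980 × (34869.0 − 59) / (34869.0 − 9980) = 9980 × 34810.0 / 24889.0 ≈ 13958.1 mm.
Depth of field = Df − Dn = 13958.1 − 7766.5 ≈ 6191.6 mm ≈ 6.19 m.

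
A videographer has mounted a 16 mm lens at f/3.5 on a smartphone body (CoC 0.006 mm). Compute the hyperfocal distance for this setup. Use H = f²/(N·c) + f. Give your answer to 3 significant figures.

12.2 m

Hyperfocal distance H = f²/(N·c) + f = 16²/(3.5 × 0.006) + 16 = 256/0.021 + 16 ≈ 12206.5 mm ≈ 12.2 m.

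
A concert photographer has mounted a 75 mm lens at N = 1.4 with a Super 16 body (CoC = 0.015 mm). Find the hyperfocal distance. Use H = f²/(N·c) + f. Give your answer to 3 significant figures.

268 m

Hyperfocal distance H = f²/(N·c) + f = 75²/(1.4 × 0.015) + 75 = 5625/0.021 + 75 ≈ 267932.1 mm ≈ 268 m.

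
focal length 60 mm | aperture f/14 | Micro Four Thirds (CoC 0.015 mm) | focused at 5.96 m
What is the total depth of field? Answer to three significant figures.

4.65 m

Hyperfocal distance H = f²/(N·c) + f = 60²/(14 × 0.015) + 60 = 3600/0.21 + 60 ≈ 17202.9 mm ≈ 17.20 m.
Near limit Dn = s·(H − f)/(H + s − 2f) = 5960 × (17202.9 − 60) / (17202.9 + 5960 − 2 × 60) = 5960 × 17142.9 / 23042.9 ≈ 4434.0 mm.
Far limit Df = s·(H − f)/(H − s) = 5960 × (17202.9 − 60) / (17202.9 − 5960) = 5960 × 17142.9 / 11242.9 ≈ 9087.7 mm.
Depth of field = Df − Dn = 9087.7 − 4434.0 ≈ 4653.7 mm ≈ 4.65 m.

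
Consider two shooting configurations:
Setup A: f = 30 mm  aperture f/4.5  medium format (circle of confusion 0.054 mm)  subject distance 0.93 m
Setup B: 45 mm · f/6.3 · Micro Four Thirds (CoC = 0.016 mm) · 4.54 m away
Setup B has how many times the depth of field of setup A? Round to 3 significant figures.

Setup A: H = 30²/(4.5×0.054) + 30 ≈ 3733.7 mm; DoF = Df − Dn = 1228.53 − 748.19 ≈ 480.34 mm.
Setup B: H = 45²/(6.3×0.016) + 45 ≈ 20134.3 mm; DoF = Df − Dn = 5848.6 − 3709.9 ≈ 2138.7 mm.
Ratio = 2138.7 / 480.34 ≈ 4.45.

4.45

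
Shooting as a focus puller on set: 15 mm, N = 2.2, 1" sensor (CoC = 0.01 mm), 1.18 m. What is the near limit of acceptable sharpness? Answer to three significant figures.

Hyperfocal distance H = f²/(N·c) + f = 15²/(2.2 × 0.01) + 15 = 225/0.022 + 15 ≈ 10242.3 mm ≈ 10.24 m.
Near limit Dn = s·(H − f)/(H + s − 2f) = 1180 × (10242.3 − 15) / (10242.3 + 1180 − 2 × 15) = 1180 × 10227.3 / 11392.3 ≈ 1059.3 mm ≈ 1.06 m.

1.06 m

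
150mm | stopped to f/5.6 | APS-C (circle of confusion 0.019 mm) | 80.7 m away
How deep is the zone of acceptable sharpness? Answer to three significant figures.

Hyperfocal distance H = f²/(N·c) + f = 150²/(5.6 × 0.019) + 150 = 22500/0.1064 + 150 ≈ 211616.2 mm ≈ 211.6 m.
Near limit Dn = s·(H − f)/(H + s − 2f) = 80700 × (211616.2 − 150) / (211616.2 + 80700 − 2 × 150) = 80700 × 211466.2 / 292016.2 ≈ 58440 mm.
Far limit Df = s·(H − f)/(H − s) = 80700 × (211616.2 − 150) / (211616.2 − 80700) = 80700 × 211466.2 / 130916.2 ≈ 130353 mm.
Depth of field = Df − Dn = 130353 − 58440 ≈ 71913 mm ≈ 71.9 m.

71.9 m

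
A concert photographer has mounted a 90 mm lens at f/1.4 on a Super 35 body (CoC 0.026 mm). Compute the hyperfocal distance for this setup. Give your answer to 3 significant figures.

223 m

Hyperfocal distance H = f²/(N·c) + f = 90²/(1.4 × 0.026) + 90 = 8100/0.0364 + 90 ≈ 222617.5 mm ≈ 223 m.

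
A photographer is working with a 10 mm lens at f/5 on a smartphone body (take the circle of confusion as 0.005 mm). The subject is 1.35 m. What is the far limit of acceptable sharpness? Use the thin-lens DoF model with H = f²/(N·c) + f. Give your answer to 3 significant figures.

2.03 m

Hyperfocal distance H = f²/(N·c) + f = 10²/(5 × 0.005) + 10 = 100/0.025 + 10 ≈ 4010.0 mm ≈ 4.010 m.
Far limit Df = s·(H − f)/(H − s) = 1350 × (4010.0 − 10) / (4010.0 − 1350) = 1350 × 4000.0 / 2660.0 ≈ 2030.1 mm ≈ 2.03 m.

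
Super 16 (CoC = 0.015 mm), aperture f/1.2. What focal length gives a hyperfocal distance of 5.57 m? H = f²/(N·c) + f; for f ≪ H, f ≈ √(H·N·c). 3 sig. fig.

From H = f²/(N·c) + f, with f ≪ H: f ≈ √(H·N·c) = √(5570 × 1.2 × 0.015) = √100.26 ≈ 10.01 mm.
The +f correction barely moves this — solving exactly, f² + N·c·f − N·c·H = 0 ⇒ f = (−N·c + √((N·c)² + 4·N·c·H))/2 = (−0.018 + √401.04)/2 ≈ 10.004 mm, so f ≈ 10.0 mm.

10.0 mm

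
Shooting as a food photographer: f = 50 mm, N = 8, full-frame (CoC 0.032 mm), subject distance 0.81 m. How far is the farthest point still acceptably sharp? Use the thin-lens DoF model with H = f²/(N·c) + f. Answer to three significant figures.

0.878 m

Hyperfocal distance H = f²/(N·c) + f = 50²/(8 × 0.032) + 50 = 2500/0.256 + 50 ≈ 9815.6 mm ≈ 9.816 m.
Far limit Df = s·(H − f)/(H − s) = 810 × (9815.6 − 50) / (9815.6 − 810) = 810 × 9765.6 / 9005.6 ≈ 878.36 mm ≈ 0.878 m.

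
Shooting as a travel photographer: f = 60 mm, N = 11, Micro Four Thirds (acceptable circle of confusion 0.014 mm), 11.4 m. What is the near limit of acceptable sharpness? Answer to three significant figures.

Hyperfocal distance H = f²/(N·c) + f = 60²/(11 × 0.014) + 60 = 3600/0.154 + 60 ≈ 23436.6 mm ≈ 23.44 m.
Near limit Dn = s·(H − f)/(H + s − 2f) = 11400 × (23436.6 − 60) / (23436.6 + 11400 − 2 × 60) = 11400 × 23376.6 / 34716.6 ≈ 7676.3 mm ≈ 7.68 m.

7.68 m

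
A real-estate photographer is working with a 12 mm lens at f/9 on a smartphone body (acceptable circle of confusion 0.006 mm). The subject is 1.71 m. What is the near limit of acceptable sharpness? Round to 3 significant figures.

1.04 m

Hyperfocal distance H = f²/(N·c) + f = 12²/(9 × 0.006) + 12 = 144/0.054 + 12 ≈ 2678.7 mm ≈ 2.679 m.
Near limit Dn = s·(H − f)/(H + s − 2f) = 1710 × (2678.7 − 12) / (2678.7 + 1710 − 2 × 12) = 1710 × 2666.7 / 4364.7 ≈ 1044.8 mm ≈ 1.04 m.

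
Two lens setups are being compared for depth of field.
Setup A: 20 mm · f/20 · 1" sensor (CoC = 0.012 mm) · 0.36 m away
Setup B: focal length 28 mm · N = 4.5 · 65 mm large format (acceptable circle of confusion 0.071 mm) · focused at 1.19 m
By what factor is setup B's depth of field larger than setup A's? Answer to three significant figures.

Setup A: H = 20²/(20×0.012) + 20 ≈ 1686.7 mm; DoF = Df − Dn = 452.26 − 299.00 ≈ 153.26 mm.
Setup B: H = 28²/(4.5×0.071) + 28 ≈ 2481.8 mm; DoF = Df − Dn = 2260.4 − 807.6 ≈ 1452.8 mm.
Ratio = 1452.8 / 153.26 ≈ 9.48.

9.48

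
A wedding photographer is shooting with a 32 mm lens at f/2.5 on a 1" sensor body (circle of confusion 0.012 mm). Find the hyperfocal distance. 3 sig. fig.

34.2 m

Hyperfocal distance H = f²/(N·c) + f = 32²/(2.5 × 0.012) + 32 = 1024/0.03 + 32 ≈ 34165.3 mm ≈ 34.2 m.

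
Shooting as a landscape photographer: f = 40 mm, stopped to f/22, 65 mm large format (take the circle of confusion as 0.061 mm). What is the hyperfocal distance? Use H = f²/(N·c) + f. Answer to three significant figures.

Hyperfocal distance H = f²/(N·c) + f = 40²/(22 × 0.061) + 40 = 1600/1.342 + 40 ≈ 1232.3 mm ≈ 1.23 m.

1.23 m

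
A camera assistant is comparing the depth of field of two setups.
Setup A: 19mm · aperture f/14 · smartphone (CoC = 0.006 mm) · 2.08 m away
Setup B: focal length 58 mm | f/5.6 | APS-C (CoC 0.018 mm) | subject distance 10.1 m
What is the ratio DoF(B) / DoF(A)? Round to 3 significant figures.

2.58

Setup A: H = 19²/(14×0.006) + 19 ≈ 4316.6 mm; DoF = Df − Dn = 3996.7 − 1405.8 ≈ 2590.9 mm.
Setup B: H = 58²/(5.6×0.018) + 58 ≈ 33431.0 mm; DoF = Df − Dn = 14447.2 − 7763.8 ≈ 6683.4 mm.
Ratio = 6683.4 / 2590.9 ≈ 2.58.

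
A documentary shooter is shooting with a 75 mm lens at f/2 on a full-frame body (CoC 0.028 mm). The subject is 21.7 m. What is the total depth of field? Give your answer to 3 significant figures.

9.80 m

Hyperfocal distance H = f²/(N·c) + f = 75²/(2 × 0.028) + 75 = 5625/0.056 + 75 ≈ 100521.4 mm ≈ 100.5 m.
Near limit Dn = s·(H − f)/(H + s − 2f) = 21700 × (100521.4 − 75) / (100521.4 + 21700 − 2 × 75) = 21700 × 100446.4 / 122071.4 ≈ 17855.8 mm.
Far limit Df = s·(H − f)/(H − s) = 21700 × (100521.4 − 75) / (100521.4 − 21700) = 21700 × 100446.4 / 78821.4 ≈ 27653.5 mm.
Depth of field = Df − Dn = 27653.5 − 17855.8 ≈ 9797.7 mm ≈ 9.80 m.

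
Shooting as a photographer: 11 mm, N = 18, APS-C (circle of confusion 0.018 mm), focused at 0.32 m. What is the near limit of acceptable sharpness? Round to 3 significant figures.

175 mm

Hyperfocal distance H = f²/(N·c) + f = 11²/(18 × 0.018) + 11 = 121/0.324 + 11 ≈ 384.5 mm ≈ 0.384 m.
Near limit Dn = s·(H − f)/(H + s − 2f) = 320 × (384.5 − 11) / (384.5 + 320 − 2 × 11) = 320 × 373.5 / 682.5 ≈ 175.11 mm.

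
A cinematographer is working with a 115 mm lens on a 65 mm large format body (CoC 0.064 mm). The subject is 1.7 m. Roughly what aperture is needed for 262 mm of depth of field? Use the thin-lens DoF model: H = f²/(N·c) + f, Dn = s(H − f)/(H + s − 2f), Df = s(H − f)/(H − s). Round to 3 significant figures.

f/9.99

Write h = H − f = f²/(N·c). The thin-lens limits are Dn = s·h/(h + (s−f)) and Df = s·h/(h − (s−f)), so DoF = Df − Dn = 2·s·(s−f)·h / (h² − (s−f)²).
That is a quadratic in h: DoF·h² − 2·s·(s−f)·h − DoF·(s−f)² = 0 ⇒ h = (s−f)·(s + √(s² + DoF²)) / DoF = 1585 × (1700 + √(1700² + 262²)) / 262 = 1585 × (1700 + 1720.07) / 262 ≈ 20690 mm.
Then N = f²/(c·h) = 115² / (0.064 × 20690) = 13225 / 1324.2 ≈ 9.99.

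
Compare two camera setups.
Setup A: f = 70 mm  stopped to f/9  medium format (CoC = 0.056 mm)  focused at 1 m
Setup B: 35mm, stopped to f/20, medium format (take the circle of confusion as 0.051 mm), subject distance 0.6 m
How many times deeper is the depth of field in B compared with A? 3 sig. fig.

3.75

Setup A: H = 70²/(9×0.056) + 70 ≈ 9792.2 mm; DoF = Df − Dn = 1105.78 − 912.69 ≈ 193.09 mm.
Setup B: H = 35²/(20×0.051) + 35 ≈ 1236.0 mm; DoF = Df − Dn = 1133.04 − 408.04 ≈ 725.00 mm.
Ratio = 725.00 / 193.09 ≈ 3.75.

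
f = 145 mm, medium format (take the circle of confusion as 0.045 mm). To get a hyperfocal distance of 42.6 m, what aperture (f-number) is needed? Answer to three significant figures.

f/11

Rearrange H = f²/(N·c) + f for N: N = f² / ((H − f)·c).
N = 145² / ((42600 − 145) × 0.045) = 21025 / 1910 ≈ 11.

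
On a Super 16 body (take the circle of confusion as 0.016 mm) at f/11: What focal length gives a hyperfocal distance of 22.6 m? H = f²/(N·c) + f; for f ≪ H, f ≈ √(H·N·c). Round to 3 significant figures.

From H = f²/(N·c) + f, with f ≪ H: f ≈ √(H·N·c) = √(22600 × 11 × 0.016) = √3977.6 ≈ 63.07 mm.
Exact: f² + N·c·f − N·c·H = 0 ⇒ f = (−N·c + √((N·c)² + 4·N·c·H))/2 = (−0.176 + √15910)/2 ≈ 62.980 mm ≈ 63.0 mm.

63.0 mm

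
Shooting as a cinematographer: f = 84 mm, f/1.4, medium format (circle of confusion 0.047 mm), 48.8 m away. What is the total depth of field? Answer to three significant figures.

55.9 m

Hyperfocal distance H = f²/(N·c) + f = 84²/(1.4 × 0.047) + 84 = 7056/0.0658 + 84 ≈ 107318.0 mm ≈ 107.3 m.
Near limit Dn = s·(H − f)/(H + s − 2f) = 48800 × (107318.0 − 84) / (107318.0 + 48800 − 2 × 84) = 48800 × 107234.0 / 155950.0 ≈ 33556 mm.
Far limit Df = s·(H − f)/(H − s) = 48800 × (107318.0 − 84) / (107318.0 − 48800) = 48800 × 107234.0 / 58518.0 ≈ 89426 mm.
Depth of field = Df − Dn = 89426 − 33556 ≈ 55870 mm ≈ 55.9 m.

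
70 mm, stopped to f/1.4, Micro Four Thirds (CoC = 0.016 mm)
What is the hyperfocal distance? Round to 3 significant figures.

219 m

Hyperfocal distance H = f²/(N·c) + f = 70²/(1.4 × 0.016) + 70 = 4900/0.0224 + 70 ≈ 218820.0 mm ≈ 219 m.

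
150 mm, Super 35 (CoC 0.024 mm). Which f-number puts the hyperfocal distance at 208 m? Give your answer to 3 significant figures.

f/4.51

Rearrange H = f²/(N·c) + f for N: N = f² / ((H − f)·c).
N = 150² / ((208000 − 150) × 0.024) = 22500 / 4988 ≈ 4.51.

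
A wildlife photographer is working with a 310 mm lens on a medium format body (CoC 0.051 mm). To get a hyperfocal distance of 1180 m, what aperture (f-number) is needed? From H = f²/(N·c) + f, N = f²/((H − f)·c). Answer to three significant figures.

Rearrange H = f²/(N·c) + f for N: N = f² / ((H − f)·c).
N = 310² / ((1180000 − 310) × 0.051) = 96100 / 60164 ≈ 1.60.

f/1.60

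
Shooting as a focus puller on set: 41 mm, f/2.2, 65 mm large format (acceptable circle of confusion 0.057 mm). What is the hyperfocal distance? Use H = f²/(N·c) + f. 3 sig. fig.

13.4 m

Hyperfocal distance H = f²/(N·c) + f = 41²/(2.2 × 0.057) + 41 = 1681/0.1254 + 41 ≈ 13446.1 mm ≈ 13.4 m.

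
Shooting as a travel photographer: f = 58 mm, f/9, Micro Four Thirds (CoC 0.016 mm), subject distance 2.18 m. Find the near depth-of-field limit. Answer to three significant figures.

Hyperfocal distance H = f²/(N·c) + f = 58²/(9 × 0.016) + 58 = 3364/0.144 + 58 ≈ 23419.1 mm ≈ 23.42 m.
Near limit Dn = s·(H − f)/(H + s − 2f) = 2180 × (23419.1 − 58) / (23419.1 + 2180 − 2 × 58) = 2180 × 23361.1 / 25483.1 ≈ 1998.5 mm ≈ 2.00 m.

2.00 m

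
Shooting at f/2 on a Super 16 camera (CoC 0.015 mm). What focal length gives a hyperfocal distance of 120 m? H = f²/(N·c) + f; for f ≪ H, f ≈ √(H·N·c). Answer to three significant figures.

60.0 mm

From H = f²/(N·c) + f, with f ≪ H: f ≈ √(H·N·c) = √(120000 × 2 × 0.015) = √3600.0 ≈ 60.00 mm.
The +f correction barely moves this — solving exactly, f² + N·c·f − N·c·H = 0 ⇒ f = (−N·c + √((N·c)² + 4·N·c·H))/2 = (−0.03 + √14400)/2 ≈ 59.985 mm, so f ≈ 60.0 mm.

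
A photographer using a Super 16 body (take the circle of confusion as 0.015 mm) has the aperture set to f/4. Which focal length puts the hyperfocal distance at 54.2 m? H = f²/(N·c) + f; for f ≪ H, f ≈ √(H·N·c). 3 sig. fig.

From H = f²/(N·c) + f, with f ≪ H: f ≈ √(H·N·c) = √(54200 × 4 × 0.015) = √3252.0 ≈ 57.03 mm.
The +f correction barely moves this — solving exactly, f² + N·c·f − N·c·H = 0 ⇒ f = (−N·c + √((N·c)² + 4·N·c·H))/2 = (−0.06 + √13008)/2 ≈ 56.996 mm, so f ≈ 57.0 mm.

57.0 mm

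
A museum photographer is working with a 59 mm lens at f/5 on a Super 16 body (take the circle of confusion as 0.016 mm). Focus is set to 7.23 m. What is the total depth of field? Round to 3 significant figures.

Hyperfocal distance H = f²/(N·c) + f = 59²/(5 × 0.016) + 59 = 3481/0.08 + 59 ≈ 43571.5 mm ≈ 43.57 m.
Near limit Dn = s·(H − f)/(H + s − 2f) = 7230 × (43571.5 − 59) / (43571.5 + 7230 − 2 × 59) = 7230 × 43512.5 / 50683.5 ≈ 6207.1 mm.
Far limit Df = s·(H − f)/(H − s) = 7230 × (43571.5 − 59) / (43571.5 − 7230) = 7230 × 43512.5 / 36341.5 ≈ 8656.6 mm.
Depth of field = Df − Dn = 8656.6 − 6207.1 ≈ 2449.5 mm ≈ 2.45 m.

2.45 m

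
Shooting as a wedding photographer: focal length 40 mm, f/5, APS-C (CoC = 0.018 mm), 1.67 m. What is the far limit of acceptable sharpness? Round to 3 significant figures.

Hyperfocal distance H = f²/(N·c) + f = 40²/(5 × 0.018) + 40 = 1600/0.09 + 40 ≈ 17817.8 mm ≈ 17.82 m.
Far limit Df = s·(H − f)/(H − s) = 1670 × (17817.8 − 40) / (17817.8 − 1670) = 1670 × 17777.8 / 16147.8 ≈ 1838.6 mm ≈ 1.84 m.

1.84 m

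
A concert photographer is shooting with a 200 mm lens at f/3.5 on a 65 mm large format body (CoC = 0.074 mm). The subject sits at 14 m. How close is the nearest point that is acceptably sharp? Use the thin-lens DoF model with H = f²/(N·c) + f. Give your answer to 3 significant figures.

12.9 m

Hyperfocal distance H = f²/(N·c) + f = 200²/(3.5 × 0.074) + 200 = 40000/0.259 + 200 ≈ 154640.2 mm ≈ 154.6 m.
Near limit Dn = s·(H − f)/(H + s − 2f) = 14000 × (154640.2 − 200) / (154640.2 + 14000 − 2 × 200) = 14000 × 154440.2 / 168240.2 ≈ 12852 mm ≈ 12.9 m.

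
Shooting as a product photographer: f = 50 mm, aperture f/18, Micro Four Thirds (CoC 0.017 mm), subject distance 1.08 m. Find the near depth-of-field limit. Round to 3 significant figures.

Hyperfocal distance H = f²/(N·c) + f = 50²/(18 × 0.017) + 50 = 2500/0.306 + 50 ≈ 8219.9 mm ≈ 8.220 m.
Near limit Dn = s·(H − f)/(H + s − 2f) = 1080 × (8219.9 − 50) / (8219.9 + 1080 − 2 × 50) = 1080 × 8169.9 / 9199.9 ≈ 959.09 mm ≈ 0.959 m.

0.959 m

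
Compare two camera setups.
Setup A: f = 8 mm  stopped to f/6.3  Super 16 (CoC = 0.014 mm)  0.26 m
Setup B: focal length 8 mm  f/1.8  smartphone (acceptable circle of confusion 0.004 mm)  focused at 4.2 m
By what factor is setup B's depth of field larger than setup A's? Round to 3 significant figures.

24.8

Setup A: H = 8²/(6.3×0.014) + 8 ≈ 733.6 mm; DoF = Df − Dn = 398.34 − 192.98 ≈ 205.36 mm.
Setup B: H = 8²/(1.8×0.004) + 8 ≈ 8896.9 mm; DoF = Df − Dn = 7948.5 − 2854.0 ≈ 5094.5 mm.
Ratio = 5094.5 / 205.36 ≈ 24.8.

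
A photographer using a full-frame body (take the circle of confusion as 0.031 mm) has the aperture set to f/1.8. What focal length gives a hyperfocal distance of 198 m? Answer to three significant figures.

From H = f²/(N·c) + f, with f ≪ H: f ≈ √(H·N·c) = √(198000 × 1.8 × 0.031) = √11048 ≈ 105.1 mm.
The +f correction barely moves this — solving exactly, f² + N·c·f − N·c·H = 0 ⇒ f = (−N·c + √((N·c)² + 4·N·c·H))/2 = (−0.0558 + √44194)/2 ≈ 105.08 mm, so f ≈ 105 mm.

105 mm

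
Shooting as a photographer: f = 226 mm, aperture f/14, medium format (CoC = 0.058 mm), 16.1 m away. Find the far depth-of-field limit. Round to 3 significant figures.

Hyperfocal distance H = f²/(N·c) + f = 226²/(14 × 0.058) + 226 = 51076/0.812 + 226 ≈ 63127.5 mm ≈ 63.13 m.
Far limit Df = s·(H − f)/(H − s) = 16100 × (63127.5 − 226) / (63127.5 − 16100) = 16100 × 62901.5 / 47027.5 ≈ 21535 mm ≈ 21.5 m.

21.5 m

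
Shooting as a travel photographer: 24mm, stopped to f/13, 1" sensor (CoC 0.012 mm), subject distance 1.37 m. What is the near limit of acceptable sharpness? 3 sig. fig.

1.00 m

Hyperfocal distance H = f²/(N·c) + f = 24²/(13 × 0.012) + 24 = 576/0.156 + 24 ≈ 3716.3 mm ≈ 3.716 m.
Near limit Dn = s·(H − f)/(H + s − 2f) = 1370 × (3716.3 − 24) / (3716.3 + 1370 − 2 × 24) = 1370 × 3692.3 / 5038.3 ≈ 1004.0 mm ≈ 1.00 m.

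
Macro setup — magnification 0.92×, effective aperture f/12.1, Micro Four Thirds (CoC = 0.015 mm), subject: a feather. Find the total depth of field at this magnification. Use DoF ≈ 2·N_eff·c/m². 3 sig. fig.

0.429 mm

At magnification m, DoF ≈ 2·N_eff·c/m² = 2 × 12.1 × 0.015 / 0.92² = 0.363 / 0.8464 ≈ 0.429 mm.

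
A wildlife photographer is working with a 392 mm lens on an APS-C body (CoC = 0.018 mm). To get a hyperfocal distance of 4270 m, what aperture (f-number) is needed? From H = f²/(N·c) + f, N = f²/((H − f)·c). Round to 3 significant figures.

f/2.00

Rearrange H = f²/(N·c) + f for N: N = f² / ((H − f)·c).
N = 392² / ((4270000 − 392) × 0.018) = 153664 / 76853 ≈ 2.00.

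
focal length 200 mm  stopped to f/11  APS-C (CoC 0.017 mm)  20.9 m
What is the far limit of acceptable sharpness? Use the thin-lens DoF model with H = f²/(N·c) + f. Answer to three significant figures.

23.1 m

Hyperfocal distance H = f²/(N·c) + f = 200²/(11 × 0.017) + 200 = 40000/0.187 + 200 ≈ 214103.7 mm ≈ 214.1 m.
Far limit Df = s·(H − f)/(H − s) = 20900 × (214103.7 − 200) / (214103.7 − 20900) = 20900 × 213903.7 / 193203.7 ≈ 23139 mm ≈ 23.1 m.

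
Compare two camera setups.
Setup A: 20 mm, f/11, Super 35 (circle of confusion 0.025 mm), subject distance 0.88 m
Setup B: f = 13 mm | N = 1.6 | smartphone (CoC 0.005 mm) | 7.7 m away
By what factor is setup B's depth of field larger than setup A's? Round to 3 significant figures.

Setup A: H = 20²/(11×0.025) + 20 ≈ 1474.5 mm; DoF = Df − Dn = 2152.9 − 553.0 ≈ 1599.9 mm.
Setup B: H = 13²/(1.6×0.005) + 13 ≈ 21138.0 mm; DoF = Df − Dn = 12104.7 − 5645.7 ≈ 6459.0 mm.
Ratio = 6459.0 / 1599.9 ≈ 4.04.

4.04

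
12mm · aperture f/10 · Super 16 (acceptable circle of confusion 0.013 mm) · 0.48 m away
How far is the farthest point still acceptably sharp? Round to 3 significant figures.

Hyperfocal distance H = f²/(N·c) + f = 12²/(10 × 0.013) + 12 = 144/0.13 + 12 ≈ 1119.7 mm ≈ 1.120 m.
Far limit Df = s·(H − f)/(H − s) = 480 × (1119.7 − 12) / (1119.7 − 480) = 480 × 1107.7 / 639.7 ≈ 831.17 mm ≈ 0.831 m.

0.831 m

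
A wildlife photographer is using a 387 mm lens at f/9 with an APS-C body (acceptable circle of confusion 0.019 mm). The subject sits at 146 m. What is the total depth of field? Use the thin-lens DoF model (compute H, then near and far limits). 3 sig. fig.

49.9 m

Hyperfocal distance H = f²/(N·c) + f = 387²/(9 × 0.019) + 387 = 149769/0.171 + 387 ≈ 876229.1 mm ≈ 876.2 m.
Near limit Dn = s·(H − f)/(H + s − 2f) = 146000 × (876229.1 − 387) / (876229.1 + 146000 − 2 × 387) = 146000 × 875842.1 / 1021455.1 ≈ 125187 mm.
Far limit Df = s·(H − f)/(H − s) = 146000 × (876229.1 − 387) / (876229.1 − 146000) = 146000 × 875842.1 / 730229.1 ≈ 175113 mm.
Depth of field = Df − Dn = 175113 − 125187 ≈ 49926 mm ≈ 49.9 m.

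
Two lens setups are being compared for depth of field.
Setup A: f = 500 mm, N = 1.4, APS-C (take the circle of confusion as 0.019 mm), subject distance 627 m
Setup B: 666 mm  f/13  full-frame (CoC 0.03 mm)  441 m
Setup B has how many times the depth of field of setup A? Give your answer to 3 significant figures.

Setup A: H = 500²/(1.4×0.019) + 500 ≈ 9398996.2 mm; DoF = Df − Dn = 671781 − 587816 ≈ 83965 mm.
Setup B: H = 666²/(13×0.03) + 666 ≈ 1137989.1 mm; DoF = Df − Dn = 719609 − 317914 ≈ 401695 mm.
Ratio = 401695 / 83965 ≈ 4.78.

4.78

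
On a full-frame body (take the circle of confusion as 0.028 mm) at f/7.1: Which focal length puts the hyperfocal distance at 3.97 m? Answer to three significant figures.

From H = f²/(N·c) + f, with f ≪ H: f ≈ √(H·N·c) = √(3970 × 7.1 × 0.028) = √789.24 ≈ 28.09 mm.
Exact: f² + N·c·f − N·c·H = 0 ⇒ f = (−N·c + √((N·c)² + 4·N·c·H))/2 = (−0.1988 + √3157.0)/2 ≈ 27.994 mm ≈ 28.0 mm.

28.0 mm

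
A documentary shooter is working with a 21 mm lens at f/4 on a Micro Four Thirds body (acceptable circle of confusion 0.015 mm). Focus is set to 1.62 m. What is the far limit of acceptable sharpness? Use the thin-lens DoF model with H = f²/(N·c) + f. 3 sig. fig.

2.07 m

Hyperfocal distance H = f²/(N·c) + f = 21²/(4 × 0.015) + 21 = 441/0.06 + 21 ≈ 7371.0 mm ≈ 7.371 m.
Far limit Df = s·(H − f)/(H − s) = 1620 × (7371.0 − 21) / (7371.0 − 1620) = 1620 × 7350.0 / 5751.0 ≈ 2070.4 mm ≈ 2.07 m.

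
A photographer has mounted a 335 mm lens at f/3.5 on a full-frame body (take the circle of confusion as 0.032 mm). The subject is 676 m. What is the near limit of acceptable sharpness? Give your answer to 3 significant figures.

Hyperfocal distance H = f²/(N·c) + f = 335²/(3.5 × 0.032) + 335 = 112225/0.112 + 335 ≈ 1002343.9 mm ≈ 1002 m.
Near limit Dn = s·(H − f)/(H + s − 2f) = 676000 × (1002343.9 − 335) / (1002343.9 + 676000 − 2 × 335) = 676000 × 1002008.9 / 1677673.9 ≈ 403748 mm ≈ 404 m.

404 m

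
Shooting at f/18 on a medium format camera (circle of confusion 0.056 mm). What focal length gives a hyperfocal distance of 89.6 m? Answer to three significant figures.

From H = f²/(N·c) + f, with f ≪ H: f ≈ √(H·N·c) = √(89600 × 18 × 0.056) = √90317 ≈ 300.5 mm.
Exact: f² + N·c·f − N·c·H = 0 ⇒ f = (−N·c + √((N·c)² + 4·N·c·H))/2 = (−1.008 + √361268)/2 ≈ 300.02 mm ≈ 300 mm.

300 mm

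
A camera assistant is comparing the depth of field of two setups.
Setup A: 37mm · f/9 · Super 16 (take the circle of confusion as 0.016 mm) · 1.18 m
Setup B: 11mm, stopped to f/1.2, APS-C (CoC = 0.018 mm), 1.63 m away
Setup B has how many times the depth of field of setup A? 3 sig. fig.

Setup A: H = 37²/(9×0.016) + 37 ≈ 9543.9 mm; DoF = Df − Dn = 1341.26 − 1053.36 ≈ 287.90 mm.
Setup B: H = 11²/(1.2×0.018) + 11 ≈ 5612.9 mm; DoF = Df − Dn = 2292.6 − 1264.5 ≈ 1028.1 mm.
Ratio = 1028.1 / 287.90 ≈ 3.57.

3.57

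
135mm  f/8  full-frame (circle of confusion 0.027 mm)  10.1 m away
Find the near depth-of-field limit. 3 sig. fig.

Hyperfocal distance H = f²/(N·c) + f = 135²/(8 × 0.027) + 135 = 18225/0.216 + 135 ≈ 84510.0 mm ≈ 84.51 m.
Near limit Dn = s·(H − f)/(H + s − 2f) = 10100 × (84510.0 − 135) / (84510.0 + 10100 − 2 × 135) = 10100 × 84375.0 / 94340.0 ≈ 9033.2 mm ≈ 9.03 m.

9.03 m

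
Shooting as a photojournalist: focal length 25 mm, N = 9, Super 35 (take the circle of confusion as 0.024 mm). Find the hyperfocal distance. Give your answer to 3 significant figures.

2.92 m

Hyperfocal distance H = f²/(N·c) + f = 25²/(9 × 0.024) + 25 = 625/0.216 + 25 ≈ 2918.5 mm ≈ 2.92 m.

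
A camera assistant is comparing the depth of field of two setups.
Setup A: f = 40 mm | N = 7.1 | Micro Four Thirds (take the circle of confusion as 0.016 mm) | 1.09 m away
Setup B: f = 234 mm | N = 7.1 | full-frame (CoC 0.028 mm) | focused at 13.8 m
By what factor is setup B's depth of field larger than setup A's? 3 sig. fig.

8.34

Setup A: H = 40²/(7.1×0.016) + 40 ≈ 14124.5 mm; DoF = Df − Dn = 1177.81 − 1014.38 ≈ 163.43 mm.
Setup B: H = 234²/(7.1×0.028) + 234 ≈ 275666.6 mm; DoF = Df − Dn = 14514.9 − 13152.2 ≈ 1362.7 mm.
Ratio = 1362.7 / 163.43 ≈ 8.34.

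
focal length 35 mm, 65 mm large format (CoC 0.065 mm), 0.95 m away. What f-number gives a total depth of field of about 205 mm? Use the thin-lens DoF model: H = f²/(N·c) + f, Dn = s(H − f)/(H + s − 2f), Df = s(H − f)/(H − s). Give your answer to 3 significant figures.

Write h = H − f = f²/(N·c). The thin-lens limits are Dn = s·h/(h + (s−f)) and Df = s·h/(h − (s−f)), so DoF = Df − Dn = 2·s·(s−f)·h / (h² − (s−f)²).
That is a quadratic in h: DoF·h² − 2·s·(s−f)·h − DoF·(s−f)² = 0 ⇒ h = (s−f)·(s + √(s² + DoF²)) / DoF = 915 × (950 + √(950² + 205²)) / 205 = 915 × (950 + 971.867) / 205 ≈ 8578.1 mm.
Then N = f²/(c·h) = 35² / (0.065 × 8578.1) = 1225 / 557.58 ≈ 2.20.

f/2.20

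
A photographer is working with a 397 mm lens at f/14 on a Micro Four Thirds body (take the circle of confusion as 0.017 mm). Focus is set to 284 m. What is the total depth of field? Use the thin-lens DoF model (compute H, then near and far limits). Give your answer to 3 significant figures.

298 m

Hyperfocal distance H = f²/(N·c) + f = 397²/(14 × 0.017) + 397 = 157609/0.238 + 397 ≈ 662619.7 mm ≈ 662.6 m.
Near limit Dn = s·(H − f)/(H + s − 2f) = 284000 × (662619.7 − 397) / (662619.7 + 284000 − 2 × 397) = 284000 × 662222.7 / 945825.7 ≈ 198843 mm.
Far limit Df = s·(H − f)/(H − s) = 284000 × (662619.7 − 397) / (662619.7 − 284000) = 284000 × 662222.7 / 378619.7 ≈ 496729 mm.
Depth of field = Df − Dn = 496729 − 198843 ≈ 297886 mm ≈ 298 m.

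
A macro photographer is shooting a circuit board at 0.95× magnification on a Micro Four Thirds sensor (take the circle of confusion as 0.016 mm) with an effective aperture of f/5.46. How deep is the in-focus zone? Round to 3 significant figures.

At magnification m, DoF ≈ 2·N_eff·c/m² = 2 × 5.46 × 0.016 / 0.95² = 0.1747 / 0.9025 ≈ 0.194 mm.

0.194 mm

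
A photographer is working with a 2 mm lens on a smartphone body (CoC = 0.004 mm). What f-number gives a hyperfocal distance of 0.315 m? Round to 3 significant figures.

Rearrange H = f²/(N·c) + f for N: N = f² / ((H − f)·c).
N = 2² / ((315 − 2) × 0.004) = 4 / 1.252 ≈ 3.19.

f/3.19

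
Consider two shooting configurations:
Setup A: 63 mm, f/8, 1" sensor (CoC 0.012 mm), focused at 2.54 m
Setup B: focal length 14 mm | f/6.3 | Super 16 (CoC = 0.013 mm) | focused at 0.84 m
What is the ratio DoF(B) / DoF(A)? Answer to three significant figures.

2.16

Setup A: H = 63²/(8×0.012) + 63 ≈ 41406.8 mm; DoF = Df − Dn = 2701.88 − 2396.42 ≈ 305.46 mm.
Setup B: H = 14²/(6.3×0.013) + 14 ≈ 2407.2 mm; DoF = Df − Dn = 1282.74 − 624.47 ≈ 658.27 mm.
Ratio = 658.27 / 305.46 ≈ 2.16.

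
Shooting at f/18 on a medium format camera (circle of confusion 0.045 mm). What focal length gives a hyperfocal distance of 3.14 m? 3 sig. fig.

50.0 mm

From H = f²/(N·c) + f, with f ≪ H: f ≈ √(H·N·c) = √(3140 × 18 × 0.045) = √2543.4 ≈ 50.43 mm.
Exact: f² + N·c·f − N·c·H = 0 ⇒ f = (−N·c + √((N·c)² + 4·N·c·H))/2 = (−0.81 + √10174)/2 ≈ 50.029 mm ≈ 50.0 mm.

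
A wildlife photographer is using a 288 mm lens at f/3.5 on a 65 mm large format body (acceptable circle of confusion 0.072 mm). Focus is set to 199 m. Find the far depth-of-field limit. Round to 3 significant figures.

Hyperfocal distance H = f²/(N·c) + f = 288²/(3.5 × 0.072) + 288 = 82944/0.252 + 288 ≈ 329430.9 mm ≈ 329.4 m.
Far limit Df = s·(H − f)/(H − s) = 199000 × (329430.9 − 288) / (329430.9 − 199000) = 199000 × 329142.9 / 130430.9 ≈ 502177 mm ≈ 502 m.

502 m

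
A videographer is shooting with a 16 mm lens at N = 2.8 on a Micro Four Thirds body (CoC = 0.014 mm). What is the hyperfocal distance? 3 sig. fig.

6.55 m

Hyperfocal distance H = f²/(N·c) + f = 16²/(2.8 × 0.014) + 16 = 256/0.0392 + 16 ≈ 6546.6 mm ≈ 6.55 m.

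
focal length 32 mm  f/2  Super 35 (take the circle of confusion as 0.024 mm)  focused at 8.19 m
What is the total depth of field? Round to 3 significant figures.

7.34 m

Hyperfocal distance H = f²/(N·c) + f = 32²/(2 × 0.024) + 32 = 1024/0.048 + 32 ≈ 21365.3 mm ≈ 21.37 m.
Near limit Dn = s·(H − f)/(H + s − 2f) = 8190 × (21365.3 − 32) / (21365.3 + 8190 − 2 × 32) = 8190 × 21333.3 / 29491.3 ≈ 5924.5 mm.
Far limit Df = s·(H − f)/(H − s) = 8190 × (21365.3 − 32) / (21365.3 − 8190) = 8190 × 21333.3 / 13175.3 ≈ 13261.1 mm.
Depth of field = Df − Dn = 13261.1 − 5924.5 ≈ 7336.6 mm ≈ 7.34 m.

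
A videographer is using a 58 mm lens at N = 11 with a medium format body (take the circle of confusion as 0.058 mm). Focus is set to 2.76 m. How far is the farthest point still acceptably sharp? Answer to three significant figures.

Hyperfocal distance H = f²/(N·c) + f = 58²/(11 × 0.058) + 58 = 3364/0.638 + 58 ≈ 5330.7 mm ≈ 5.331 m.
Far limit Df = s·(H − f)/(H − s) = 2760 × (5330.7 − 58) / (5330.7 − 2760) = 2760 × 5272.7 / 2570.7 ≈ 5660.9 mm ≈ 5.66 m.

5.66 m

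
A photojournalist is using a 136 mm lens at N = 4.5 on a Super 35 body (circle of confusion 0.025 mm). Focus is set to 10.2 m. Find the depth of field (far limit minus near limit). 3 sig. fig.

1.25 m

Hyperfocal distance H = f²/(N·c) + f = 136²/(4.5 × 0.025) + 136 = 18496/0.1125 + 136 ≈ 164544.9 mm ≈ 164.5 m.
Near limit Dn = s·(H − f)/(H + s − 2f) = 10200 × (164544.9 − 136) / (164544.9 + 10200 − 2 × 136) = 10200 × 164408.9 / 174472.9 ≈ 9611.6 mm.
Far limit Df = s·(H − f)/(H − s) = 10200 × (164544.9 − 136) / (164544.9 − 10200) = 10200 × 164408.9 / 154344.9 ≈ 10865.1 mm.
Depth of field = Df − Dn = 10865.1 − 9611.6 ≈ 1253.5 mm ≈ 1.25 m.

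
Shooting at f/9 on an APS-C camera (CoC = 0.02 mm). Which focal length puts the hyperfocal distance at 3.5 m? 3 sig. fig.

25.0 mm

From H = f²/(N·c) + f, with f ≪ H: f ≈ √(H·N·c) = √(3500 × 9 × 0.02) = √630.00 ≈ 25.10 mm.
Exact: f² + N·c·f − N·c·H = 0 ⇒ f = (−N·c + √((N·c)² + 4·N·c·H))/2 = (−0.18 + √2520.0)/2 ≈ 25.010 mm ≈ 25.0 mm.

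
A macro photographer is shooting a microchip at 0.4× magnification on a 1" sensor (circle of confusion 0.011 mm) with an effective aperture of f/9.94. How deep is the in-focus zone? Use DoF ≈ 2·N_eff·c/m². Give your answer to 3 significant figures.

1.37 mm

At magnification m, DoF ≈ 2·N_eff·c/m² = 2 × 9.94 × 0.011 / 0.4² = 0.2187 / 0.16 ≈ 1.37 mm.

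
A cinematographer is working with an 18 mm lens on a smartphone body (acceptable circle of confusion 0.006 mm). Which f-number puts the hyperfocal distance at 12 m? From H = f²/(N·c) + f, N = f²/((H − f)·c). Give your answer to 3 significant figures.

f/4.51

Rearrange H = f²/(N·c) + f for N: N = f² / ((H − f)·c).
N = 18² / ((12000 − 18) × 0.006) = 324 / 71.89 ≈ 4.51.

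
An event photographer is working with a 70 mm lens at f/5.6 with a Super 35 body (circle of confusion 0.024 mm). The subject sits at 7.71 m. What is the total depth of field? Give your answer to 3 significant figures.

3.38 m

Hyperfocal distance H = f²/(N·c) + f = 70²/(5.6 × 0.024) + 70 = 4900/0.1344 + 70 ≈ 36528.3 mm ≈ 36.53 m.
Near limit Dn = s·(H − f)/(H + s − 2f) = 7710 × (36528.3 − 70) / (36528.3 + 7710 − 2 × 70) = 7710 × 36458.3 / 44098.3 ≈ 6374.2 mm.
Far limit Df = s·(H − f)/(H − s) = 7710 × (36528.3 − 70) / (36528.3 − 7710) = 7710 × 36458.3 / 28818.3 ≈ 9754.0 mm.
Depth of field = Df − Dn = 9754.0 − 6374.2 ≈ 3379.8 mm ≈ 3.38 m.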